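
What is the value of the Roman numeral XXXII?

XXXII: X=10, X=10, X=10, I=1, I=1
10 + 10 + 10 + 1 + 1 = 32

32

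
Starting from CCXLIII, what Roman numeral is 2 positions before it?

CCXLIII = 243
243 - 2 = 241

CCXLI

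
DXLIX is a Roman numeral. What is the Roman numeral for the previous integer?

DXLIX = 549, so the previous integer is 549 - 1 = 548

DXLVIII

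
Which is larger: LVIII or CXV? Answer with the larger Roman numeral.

LVIII = 58
CXV = 115
115 is larger

CXV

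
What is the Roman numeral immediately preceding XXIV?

XXIV = 24; previous is 23

XXIII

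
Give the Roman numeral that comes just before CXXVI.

CXXVI = 126; previous is 125

CXXV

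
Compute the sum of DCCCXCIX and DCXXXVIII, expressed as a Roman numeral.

DCCCXCIX = 899
DCXXXVIII = 638
899 + 638 = 1537

MDXXXVII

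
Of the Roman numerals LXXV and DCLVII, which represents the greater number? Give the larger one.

LXXV = 75
DCLVII = 657
657 is larger

DCLVII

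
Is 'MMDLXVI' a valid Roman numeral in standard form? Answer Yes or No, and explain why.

'MMDLXVI': Check the rules: uses only the symbols I, V, X, L, C, D, M; no symbol is repeated more than three times in a row; V, L and D each appear at most once; no smaller symbol precedes a larger one (values never increase from left to right). Value: M (1000) + M (1000) + D (500) + L (50) + X (10) + V (5) + I (1) = 2566. So it is a valid standard Roman numeral.

Yes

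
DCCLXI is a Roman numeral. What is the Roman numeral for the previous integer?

DCCLXI = 761; previous is 760

DCCLX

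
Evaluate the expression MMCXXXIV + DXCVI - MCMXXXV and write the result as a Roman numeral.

MMCXXXIV = 2134, DXCVI = 596, MCMXXXV = 1935
2134 + 596 = 2730
2730 - 1935 = 795

DCCXCV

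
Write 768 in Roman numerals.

Convert 768 to Roman numerals:
  768 contains 1×500 (D)
  268 contains 2×100 (CC)
  68 contains 1×50 (L)
  18 contains 1×10 (X)
  8 contains 1×5 (V)
  3 contains 3×1 (III)

DCCLXVIII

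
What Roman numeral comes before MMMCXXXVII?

MMMCXXXVII = 3137; previous is 3136

MMMCXXXVI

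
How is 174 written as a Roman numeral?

Convert 174 to Roman numerals:
  174 contains 1×100 (C)
  74 contains 1×50 (L)
  24 contains 2×10 (XX)
  4 contains 1×4 (IV)

CLXXIV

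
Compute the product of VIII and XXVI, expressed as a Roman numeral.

VIII = 8
XXVI = 26
8 × 26 = 208

CCVIII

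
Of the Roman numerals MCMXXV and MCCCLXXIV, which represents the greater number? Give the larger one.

MCMXXV = 1925
MCCCLXXIV = 1374
1925 is larger

MCMXXV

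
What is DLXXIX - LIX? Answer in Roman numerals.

DLXXIX = 579
LIX = 59
579 - 59 = 520

DXX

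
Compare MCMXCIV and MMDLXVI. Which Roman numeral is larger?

MCMXCIV = 1994
MMDLXVI = 2566
2566 is larger

MMDLXVI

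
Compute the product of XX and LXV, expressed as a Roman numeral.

XX = 20
LXV = 65
20 × 65 = 1300

MCCC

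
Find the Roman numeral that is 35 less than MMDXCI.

MMDXCI = 2591
2591 - 35 = 2556

MMDLVI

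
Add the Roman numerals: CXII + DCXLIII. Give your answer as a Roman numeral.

CXII = 112
DCXLIII = 643
112 + 643 = 755

DCCLV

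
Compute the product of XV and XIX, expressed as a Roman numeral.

XV = 15
XIX = 19
15 × 19 = 285

CCLXXXV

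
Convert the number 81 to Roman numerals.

Convert 81 to Roman numerals:
  81 contains 1×50 (L)
  31 contains 3×10 (XXX)
  1 contains 1×1 (I)

LXXXI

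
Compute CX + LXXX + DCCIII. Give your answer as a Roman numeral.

CX = 110, LXXX = 80, DCCIII = 703
110 + 80 = 190
190 + 703 = 893

DCCCXCIII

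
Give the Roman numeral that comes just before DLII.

DLII = 552; previous is 551

DLI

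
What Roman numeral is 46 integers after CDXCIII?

CDXCIII = 493
493 + 46 = 539

DXXXIX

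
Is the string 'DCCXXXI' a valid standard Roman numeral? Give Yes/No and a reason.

'DCCXXXI': Check the rules: uses only the symbols I, V, X, L, C, D, M; no symbol is repeated more than three times in a row; V, L and D each appear at most once; no smaller symbol precedes a larger one (values never increase from left to right). Value: D (500) + C (100) + C (100) + X (10) + X (10) + X (10) + I (1) = 731. So it is a valid standard Roman numeral.

Yes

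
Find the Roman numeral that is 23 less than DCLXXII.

DCLXXII = 672
672 - 23 = 649

DCXLIX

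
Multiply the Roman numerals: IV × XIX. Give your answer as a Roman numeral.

IV = 4
XIX = 19
4 × 19 = 76

LXXVI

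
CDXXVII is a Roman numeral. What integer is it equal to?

CDXXVII: CD=400, X=10, X=10, V=5, I=1, I=1
400 + 10 + 10 + 5 + 1 + 1 = 427

427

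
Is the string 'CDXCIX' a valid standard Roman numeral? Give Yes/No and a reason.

'CDXCIX': Check the rules: uses only the symbols I, V, X, L, C, D, M; no symbol is repeated more than three times in a row; V, L and D each appear at most once; the only places a smaller symbol precedes a larger one are the allowed subtractive pairs CD, XC, IX, the symbol right after such a pair (if any) is smaller than the pair's first symbol, and otherwise the values never increase from left to right. Value: CD (400) + XC (90) + IX (9) = 499. So it is a valid standard Roman numeral.

Yes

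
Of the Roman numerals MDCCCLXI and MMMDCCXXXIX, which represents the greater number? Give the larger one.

MDCCCLXI = 1861
MMMDCCXXXIX = 3739
3739 is larger

MMMDCCXXXIX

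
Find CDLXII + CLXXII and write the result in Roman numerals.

CDLXII = 462
CLXXII = 172
462 + 172 = 634

DCXXXIV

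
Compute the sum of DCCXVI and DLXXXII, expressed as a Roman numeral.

DCCXVI = 716
DLXXXII = 582
716 + 582 = 1298

MCCXCVIII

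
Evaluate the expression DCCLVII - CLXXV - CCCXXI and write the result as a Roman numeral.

DCCLVII = 757, CLXXV = 175, CCCXXI = 321
757 - 175 = 582
582 - 321 = 261

CCLXI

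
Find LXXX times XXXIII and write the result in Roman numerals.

LXXX = 80
XXXIII = 33
80 × 33 = 2640

MMDCXL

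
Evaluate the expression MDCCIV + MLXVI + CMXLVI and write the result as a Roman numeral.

MDCCIV = 1704, MLXVI = 1066, CMXLVI = 946
1704 + 1066 = 2770
2770 + 946 = 3716

MMMDCCXVI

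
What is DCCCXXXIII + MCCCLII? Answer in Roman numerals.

DCCCXXXIII = 833
MCCCLII = 1352
833 + 1352 = 2185

MMCLXXXV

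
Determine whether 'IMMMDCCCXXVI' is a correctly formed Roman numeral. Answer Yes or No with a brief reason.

'IMMMDCCCXXVI': Invalid subtractive combination: IM

No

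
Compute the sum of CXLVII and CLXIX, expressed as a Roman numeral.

CXLVII = 147
CLXIX = 169
147 + 169 = 316

CCCXVI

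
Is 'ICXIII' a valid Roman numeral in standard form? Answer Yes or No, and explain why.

'ICXIII': Invalid subtractive combination: IC

No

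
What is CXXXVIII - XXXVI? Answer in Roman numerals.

CXXXVIII = 138
XXXVI = 36
138 - 36 = 102

CII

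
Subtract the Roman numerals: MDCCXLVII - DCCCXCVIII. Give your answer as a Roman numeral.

MDCCXLVII = 1747
DCCCXCVIII = 898
1747 - 898 = 849

DCCCXLIX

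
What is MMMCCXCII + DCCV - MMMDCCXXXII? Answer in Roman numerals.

MMMCCXCII = 3292, DCCV = 705, MMMDCCXXXII = 3732
3292 + 705 = 3997
3997 - 3732 = 265

CCLXV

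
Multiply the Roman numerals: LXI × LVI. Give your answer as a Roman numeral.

LXI = 61
LVI = 56
61 × 56 = 3416

MMMCDXVI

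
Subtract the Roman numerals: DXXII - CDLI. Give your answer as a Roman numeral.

DXXII = 522
CDLI = 451
522 - 451 = 71

LXXI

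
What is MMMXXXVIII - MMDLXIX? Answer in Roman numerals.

MMMXXXVIII = 3038
MMDLXIX = 2569
3038 - 2569 = 469

CDLXIX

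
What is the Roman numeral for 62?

Convert 62 to Roman numerals:
  62 contains 1×50 (L)
  12 contains 1×10 (X)
  2 contains 2×1 (II)

LXII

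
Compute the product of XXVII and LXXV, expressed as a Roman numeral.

XXVII = 27
LXXV = 75
27 × 75 = 2025

MMXXV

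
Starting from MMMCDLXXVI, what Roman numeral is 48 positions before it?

MMMCDLXXVI = 3476
3476 - 48 = 3428

MMMCDXXVIII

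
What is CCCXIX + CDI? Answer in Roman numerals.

CCCXIX = 319
CDI = 401
319 + 401 = 720

DCCXX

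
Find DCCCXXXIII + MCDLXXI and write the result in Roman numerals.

DCCCXXXIII = 833
MCDLXXI = 1471
833 + 1471 = 2304

MMCCCIV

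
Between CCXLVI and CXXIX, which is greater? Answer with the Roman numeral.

CCXLVI = 246
CXXIX = 129
246 is larger

CCXLVI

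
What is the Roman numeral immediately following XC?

XC = 90, so the next integer is 90 + 1 = 91

XCI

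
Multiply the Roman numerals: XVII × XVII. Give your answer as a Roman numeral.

XVII = 17
XVII = 17
17 × 17 = 289

CCLXXXIX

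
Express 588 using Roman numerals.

Convert 588 to Roman numerals:
  588 contains 1×500 (D)
  88 contains 1×50 (L)
  38 contains 3×10 (XXX)
  8 contains 1×5 (V)
  3 contains 3×1 (III)

DLXXXVIII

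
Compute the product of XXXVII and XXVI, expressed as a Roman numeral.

XXXVII = 37
XXVI = 26
37 × 26 = 962

CMLXII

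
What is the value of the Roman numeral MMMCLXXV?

MMMCLXXV: M=1000, M=1000, M=1000, C=100, L=50, X=10, X=10, V=5
1000 + 1000 + 1000 + 100 + 50 + 10 + 10 + 5 = 3175

3175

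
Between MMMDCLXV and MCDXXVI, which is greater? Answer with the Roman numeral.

MMMDCLXV = 3665
MCDXXVI = 1426
3665 is larger

MMMDCLXV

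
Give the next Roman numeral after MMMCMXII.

MMMCMXII = 3912, so the next integer is 3912 + 1 = 3913

MMMCMXIII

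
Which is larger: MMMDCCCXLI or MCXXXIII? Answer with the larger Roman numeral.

MMMDCCCXLI = 3841
MCXXXIII = 1133
3841 is larger

MMMDCCCXLI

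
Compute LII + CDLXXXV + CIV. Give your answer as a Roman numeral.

LII = 52, CDLXXXV = 485, CIV = 104
52 + 485 = 537
537 + 104 = 641

DCXLI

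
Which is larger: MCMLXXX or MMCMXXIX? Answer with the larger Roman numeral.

MCMLXXX = 1980
MMCMXXIX = 2929
2929 is larger

MMCMXXIX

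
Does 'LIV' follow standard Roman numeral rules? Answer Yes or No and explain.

'LIV': Check the rules: uses only the symbols I, V, X, L, C, D, M; no symbol is repeated more than three times in a row; V, L and D each appear at most once; the only place a smaller symbol precedes a larger one is the allowed subtractive pair IV, the symbol right after such a pair (if any) is smaller than the pair's first symbol, and otherwise the values never increase from left to right. Value: L (50) + IV (4) = 54. So it is a valid standard Roman numeral.

Yes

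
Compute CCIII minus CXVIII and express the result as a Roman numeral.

CCIII = 203
CXVIII = 118
203 - 118 = 85

LXXXV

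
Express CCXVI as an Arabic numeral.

CCXVI: C=100, C=100, X=10, V=5, I=1
100 + 100 + 10 + 5 + 1 = 216

216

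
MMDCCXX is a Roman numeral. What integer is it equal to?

MMDCCXX: M=1000, M=1000, D=500, C=100, C=100, X=10, X=10
1000 + 1000 + 500 + 100 + 100 + 10 + 10 = 2720

2720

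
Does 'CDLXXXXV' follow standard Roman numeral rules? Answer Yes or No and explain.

'CDLXXXXV': More than 3 consecutive X's

No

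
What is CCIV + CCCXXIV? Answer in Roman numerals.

CCIV = 204
CCCXXIV = 324
204 + 324 = 528

DXXVIII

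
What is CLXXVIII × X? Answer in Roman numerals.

CLXXVIII = 178
X = 10
178 × 10 = 1780

MDCCLXXX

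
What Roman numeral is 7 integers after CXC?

CXC = 190
190 + 7 = 197

CXCVII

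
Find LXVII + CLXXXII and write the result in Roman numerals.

LXVII = 67
CLXXXII = 182
67 + 182 = 249

CCXLIX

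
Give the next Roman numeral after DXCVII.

DXCVII = 597; next is 598

DXCVIII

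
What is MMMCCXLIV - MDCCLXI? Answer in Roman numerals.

MMMCCXLIV = 3244
MDCCLXI = 1761
3244 - 1761 = 1483

MCDLXXXIII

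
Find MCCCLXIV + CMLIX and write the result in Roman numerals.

MCCCLXIV = 1364
CMLIX = 959
1364 + 959 = 2323

MMCCCXXIII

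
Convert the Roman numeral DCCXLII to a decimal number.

DCCXLII: D=500, C=100, C=100, XL=40, I=1, I=1
500 + 100 + 100 + 40 + 1 + 1 = 742

742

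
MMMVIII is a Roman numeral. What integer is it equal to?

MMMVIII: M=1000, M=1000, M=1000, V=5, I=1, I=1, I=1
1000 + 1000 + 1000 + 5 + 1 + 1 + 1 = 3008

3008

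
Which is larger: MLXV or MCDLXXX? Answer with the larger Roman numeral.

MLXV = 1065
MCDLXXX = 1480
1480 is larger

MCDLXXX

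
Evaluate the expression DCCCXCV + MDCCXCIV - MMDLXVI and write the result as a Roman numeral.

DCCCXCV = 895, MDCCXCIV = 1794, MMDLXVI = 2566
895 + 1794 = 2689
2689 - 2566 = 123

CXXIII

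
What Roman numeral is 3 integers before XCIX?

XCIX = 99
99 - 3 = 96

XCVI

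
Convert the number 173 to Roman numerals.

Convert 173 to Roman numerals:
  173 contains 1×100 (C)
  73 contains 1×50 (L)
  23 contains 2×10 (XX)
  3 contains 3×1 (III)

CLXXIII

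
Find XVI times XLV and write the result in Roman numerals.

XVI = 16
XLV = 45
16 × 45 = 720

DCCXX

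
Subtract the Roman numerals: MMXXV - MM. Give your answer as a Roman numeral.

MMXXV = 2025
MM = 2000
2025 - 2000 = 25

XXV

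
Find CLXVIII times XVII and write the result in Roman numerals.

CLXVIII = 168
XVII = 17
168 × 17 = 2856

MMDCCCLVI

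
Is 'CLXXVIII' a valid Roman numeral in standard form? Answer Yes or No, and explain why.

'CLXXVIII': Check the rules: uses only the symbols I, V, X, L, C, D, M; no symbol is repeated more than three times in a row; V, L and D each appear at most once; no smaller symbol precedes a larger one (values never increase from left to right). Value: C (100) + L (50) + X (10) + X (10) + V (5) + I (1) + I (1) + I (1) = 178. So it is a valid standard Roman numeral.

Yes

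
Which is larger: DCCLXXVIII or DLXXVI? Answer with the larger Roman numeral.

DCCLXXVIII = 778
DLXXVI = 576
778 is larger

DCCLXXVIII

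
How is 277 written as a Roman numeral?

Convert 277 to Roman numerals:
  277 contains 2×100 (CC)
  77 contains 1×50 (L)
  27 contains 2×10 (XX)
  7 contains 1×5 (V)
  2 contains 2×1 (II)

CCLXXVII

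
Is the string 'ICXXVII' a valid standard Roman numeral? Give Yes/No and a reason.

'ICXXVII': Invalid subtractive combination: IC

No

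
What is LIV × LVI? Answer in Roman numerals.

LIV = 54
LVI = 56
54 × 56 = 3024

MMMXXIV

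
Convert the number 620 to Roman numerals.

Convert 620 to Roman numerals:
  620 contains 1×500 (D)
  120 contains 1×100 (C)
  20 contains 2×10 (XX)

DCXX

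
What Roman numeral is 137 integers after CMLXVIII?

CMLXVIII = 968
968 + 137 = 1105

MCV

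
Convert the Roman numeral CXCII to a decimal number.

CXCII: C=100, XC=90, I=1, I=1
100 + 90 + 1 + 1 = 192

192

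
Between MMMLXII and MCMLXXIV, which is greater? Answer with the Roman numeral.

MMMLXII = 3062
MCMLXXIV = 1974
3062 is larger

MMMLXII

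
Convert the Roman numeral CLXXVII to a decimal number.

CLXXVII: C=100, L=50, X=10, X=10, V=5, I=1, I=1
100 + 50 + 10 + 10 + 5 + 1 + 1 = 177

177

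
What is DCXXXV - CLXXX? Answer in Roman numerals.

DCXXXV = 635
CLXXX = 180
635 - 180 = 455

CDLV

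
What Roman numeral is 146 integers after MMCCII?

MMCCII = 2202
2202 + 146 = 2348

MMCCCXLVIII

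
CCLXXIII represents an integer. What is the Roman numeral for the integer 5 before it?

CCLXXIII = 273
273 - 5 = 268

CCLXVIII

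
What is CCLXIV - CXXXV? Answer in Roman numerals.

CCLXIV = 264
CXXXV = 135
264 - 135 = 129

CXXIX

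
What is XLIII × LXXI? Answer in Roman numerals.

XLIII = 43
LXXI = 71
43 × 71 = 3053

MMMLIII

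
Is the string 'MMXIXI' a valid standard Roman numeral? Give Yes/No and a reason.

'MMXIXI': I cannot come right after the subtractive pair IX: once I is subtracted in IX, the next symbol must be smaller than I

No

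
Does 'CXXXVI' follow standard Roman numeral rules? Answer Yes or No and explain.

'CXXXVI': Check the rules: uses only the symbols I, V, X, L, C, D, M; no symbol is repeated more than three times in a row; V, L and D each appear at most once; no smaller symbol precedes a larger one (values never increase from left to right). Value: C (100) + X (10) + X (10) + X (10) + V (5) + I (1) = 136. So it is a valid standard Roman numeral.

Yes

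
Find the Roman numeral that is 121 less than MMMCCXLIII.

MMMCCXLIII = 3243
3243 - 121 = 3122

MMMCXXII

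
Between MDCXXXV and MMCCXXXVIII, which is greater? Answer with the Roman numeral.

MDCXXXV = 1635
MMCCXXXVIII = 2238
2238 is larger

MMCCXXXVIII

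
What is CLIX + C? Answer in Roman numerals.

CLIX = 159
C = 100
159 + 100 = 259

CCLIX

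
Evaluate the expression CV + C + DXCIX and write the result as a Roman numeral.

CV = 105, C = 100, DXCIX = 599
105 + 100 = 205
205 + 599 = 804

DCCCIV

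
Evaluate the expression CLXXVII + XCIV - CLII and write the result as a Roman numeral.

CLXXVII = 177, XCIV = 94, CLII = 152
177 + 94 = 271
271 - 152 = 119

CXIX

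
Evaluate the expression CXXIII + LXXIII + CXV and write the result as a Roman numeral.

CXXIII = 123, LXXIII = 73, CXV = 115
123 + 73 = 196
196 + 115 = 311

CCCXI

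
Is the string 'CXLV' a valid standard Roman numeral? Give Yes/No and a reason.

'CXLV': Check the rules: uses only the symbols I, V, X, L, C, D, M; no symbol is repeated more than three times in a row; V, L and D each appear at most once; the only place a smaller symbol precedes a larger one is the allowed subtractive pair XL, the symbol right after such a pair (if any) is smaller than the pair's first symbol, and otherwise the values never increase from left to right. Value: C (100) + XL (40) + V (5) = 145. So it is a valid standard Roman numeral.

Yes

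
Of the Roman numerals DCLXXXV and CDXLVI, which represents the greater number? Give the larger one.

DCLXXXV = 685
CDXLVI = 446
685 is larger

DCLXXXV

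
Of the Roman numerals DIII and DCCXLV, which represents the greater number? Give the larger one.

DIII = 503
DCCXLV = 745
745 is larger

DCCXLV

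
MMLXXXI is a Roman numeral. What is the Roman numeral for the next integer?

MMLXXXI = 2081, so the next integer is 2081 + 1 = 2082

MMLXXXII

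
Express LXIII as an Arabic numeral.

LXIII: L=50, X=10, I=1, I=1, I=1
50 + 10 + 1 + 1 + 1 = 63

63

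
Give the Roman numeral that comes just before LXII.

LXII = 62, so the previous integer is 62 - 1 = 61

LXI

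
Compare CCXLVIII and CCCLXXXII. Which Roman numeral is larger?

CCXLVIII = 248
CCCLXXXII = 382
382 is larger

CCCLXXXII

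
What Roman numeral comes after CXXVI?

CXXVI = 126, so the next integer is 126 + 1 = 127

CXXVII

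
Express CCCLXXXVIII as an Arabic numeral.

CCCLXXXVIII: C=100, C=100, C=100, L=50, X=10, X=10, X=10, V=5, I=1, I=1, I=1
100 + 100 + 100 + 50 + 10 + 10 + 10 + 5 + 1 + 1 + 1 = 388

388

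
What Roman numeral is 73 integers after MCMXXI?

MCMXXI = 1921
1921 + 73 = 1994

MCMXCIV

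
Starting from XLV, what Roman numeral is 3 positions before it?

XLV = 45
45 - 3 = 42

XLII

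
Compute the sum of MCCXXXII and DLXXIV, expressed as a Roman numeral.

MCCXXXII = 1232
DLXXIV = 574
1232 + 574 = 1806

MDCCCVI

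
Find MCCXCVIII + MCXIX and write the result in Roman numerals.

MCCXCVIII = 1298
MCXIX = 1119
1298 + 1119 = 2417

MMCDXVII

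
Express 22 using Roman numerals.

Convert 22 to Roman numerals:
  22 contains 2×10 (XX)
  2 contains 2×1 (II)

XXII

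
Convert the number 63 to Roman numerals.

Convert 63 to Roman numerals:
  63 contains 1×50 (L)
  13 contains 1×10 (X)
  3 contains 3×1 (III)

LXIII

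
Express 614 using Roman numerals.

Convert 614 to Roman numerals:
  614 contains 1×500 (D)
  114 contains 1×100 (C)
  14 contains 1×10 (X)
  4 contains 1×4 (IV)

DCXIV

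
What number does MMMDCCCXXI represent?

MMMDCCCXXI: M=1000, M=1000, M=1000, D=500, C=100, C=100, C=100, X=10, X=10, I=1
1000 + 1000 + 1000 + 500 + 100 + 100 + 100 + 10 + 10 + 1 = 3821

3821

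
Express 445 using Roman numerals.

Convert 445 to Roman numerals:
  445 contains 1×400 (CD)
  45 contains 1×40 (XL)
  5 contains 1×5 (V)

CDXLV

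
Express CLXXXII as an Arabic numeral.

CLXXXII: C=100, L=50, X=10, X=10, X=10, I=1, I=1
100 + 50 + 10 + 10 + 10 + 1 + 1 = 182

182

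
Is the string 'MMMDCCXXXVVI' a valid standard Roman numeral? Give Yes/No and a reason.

'MMMDCCXXXVVI': V should not appear more than once

No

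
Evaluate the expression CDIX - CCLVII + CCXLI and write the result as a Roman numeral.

CDIX = 409, CCLVII = 257, CCXLI = 241
409 - 257 = 152
152 + 241 = 393

CCCXCIII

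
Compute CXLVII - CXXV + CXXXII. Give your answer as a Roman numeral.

CXLVII = 147, CXXV = 125, CXXXII = 132
147 - 125 = 22
22 + 132 = 154

CLIV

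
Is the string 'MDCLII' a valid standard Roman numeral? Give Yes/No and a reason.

'MDCLII': Check the rules: uses only the symbols I, V, X, L, C, D, M; no symbol is repeated more than three times in a row; V, L and D each appear at most once; no smaller symbol precedes a larger one (values never increase from left to right). Value: M (1000) + D (500) + C (100) + L (50) + I (1) + I (1) = 1652. So it is a valid standard Roman numeral.

Yes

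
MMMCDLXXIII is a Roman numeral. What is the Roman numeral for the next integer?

MMMCDLXXIII = 3473, so the next integer is 3473 + 1 = 3474

MMMCDLXXIV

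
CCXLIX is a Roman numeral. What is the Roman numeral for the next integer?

CCXLIX = 249, so the next integer is 249 + 1 = 250

CCL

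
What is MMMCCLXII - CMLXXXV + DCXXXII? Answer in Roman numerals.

MMMCCLXII = 3262, CMLXXXV = 985, DCXXXII = 632
3262 - 985 = 2277
2277 + 632 = 2909

MMCMIX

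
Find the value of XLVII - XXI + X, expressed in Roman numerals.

XLVII = 47, XXI = 21, X = 10
47 - 21 = 26
26 + 10 = 36

XXXVI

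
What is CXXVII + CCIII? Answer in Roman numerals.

CXXVII = 127
CCIII = 203
127 + 203 = 330

CCCXXX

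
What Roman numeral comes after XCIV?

XCIV = 94; next is 95

XCV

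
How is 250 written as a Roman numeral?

Convert 250 to Roman numerals:
  250 contains 2×100 (CC)
  50 contains 1×50 (L)

CCL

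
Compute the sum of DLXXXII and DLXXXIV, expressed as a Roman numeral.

DLXXXII = 582
DLXXXIV = 584
582 + 584 = 1166

MCLXVI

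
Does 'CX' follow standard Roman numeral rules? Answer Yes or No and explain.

'CX': Check the rules: uses only the symbols I, V, X, L, C, D, M; no symbol is repeated more than three times in a row; V, L and D each appear at most once; no smaller symbol precedes a larger one (values never increase from left to right). Value: C (100) + X (10) = 110. So it is a valid standard Roman numeral.

Yes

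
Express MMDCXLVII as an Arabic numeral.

MMDCXLVII: M=1000, M=1000, D=500, C=100, XL=40, V=5, I=1, I=1
1000 + 1000 + 500 + 100 + 40 + 5 + 1 + 1 = 2647

2647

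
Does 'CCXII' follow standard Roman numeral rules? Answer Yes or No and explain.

'CCXII': Check the rules: uses only the symbols I, V, X, L, C, D, M; no symbol is repeated more than three times in a row; V, L and D each appear at most once; no smaller symbol precedes a larger one (values never increase from left to right). Value: C (100) + C (100) + X (10) + I (1) + I (1) = 212. So it is a valid standard Roman numeral.

Yes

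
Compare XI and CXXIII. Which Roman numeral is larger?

XI = 11
CXXIII = 123
123 is larger

CXXIII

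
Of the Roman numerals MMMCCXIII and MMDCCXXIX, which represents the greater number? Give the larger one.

MMMCCXIII = 3213
MMDCCXXIX = 2729
3213 is larger

MMMCCXIII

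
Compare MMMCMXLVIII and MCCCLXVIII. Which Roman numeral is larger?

MMMCMXLVIII = 3948
MCCCLXVIII = 1368
3948 is larger

MMMCMXLVIII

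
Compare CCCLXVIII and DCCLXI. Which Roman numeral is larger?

CCCLXVIII = 368
DCCLXI = 761
761 is larger

DCCLXI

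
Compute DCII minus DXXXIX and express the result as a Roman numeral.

DCII = 602
DXXXIX = 539
602 - 539 = 63

LXIII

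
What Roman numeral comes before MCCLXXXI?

MCCLXXXI = 1281; previous is 1280

MCCLXXX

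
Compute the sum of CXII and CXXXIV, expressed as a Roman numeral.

CXII = 112
CXXXIV = 134
112 + 134 = 246

CCXLVI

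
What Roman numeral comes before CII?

CII = 102, so the previous integer is 102 - 1 = 101

CI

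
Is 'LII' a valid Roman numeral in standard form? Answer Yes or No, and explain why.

'LII': Check the rules: uses only the symbols I, V, X, L, C, D, M; no symbol is repeated more than three times in a row; V, L and D each appear at most once; no smaller symbol precedes a larger one (values never increase from left to right). Value: L (50) + I (1) + I (1) = 52. So it is a valid standard Roman numeral.

Yes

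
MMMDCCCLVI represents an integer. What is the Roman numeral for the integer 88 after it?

MMMDCCCLVI = 3856
3856 + 88 = 3944

MMMCMXLIV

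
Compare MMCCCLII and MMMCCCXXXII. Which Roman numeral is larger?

MMCCCLII = 2352
MMMCCCXXXII = 3332
3332 is larger

MMMCCCXXXII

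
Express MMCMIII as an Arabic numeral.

MMCMIII: M=1000, M=1000, CM=900, I=1, I=1, I=1
1000 + 1000 + 900 + 1 + 1 + 1 = 2903

2903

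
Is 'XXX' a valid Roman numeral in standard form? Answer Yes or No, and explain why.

'XXX': Check the rules: uses only the symbols I, V, X, L, C, D, M; no symbol is repeated more than three times in a row; V, L and D each appear at most once; no smaller symbol precedes a larger one (values never increase from left to right). Value: X (10) + X (10) + X (10) = 30. So it is a valid standard Roman numeral.

Yes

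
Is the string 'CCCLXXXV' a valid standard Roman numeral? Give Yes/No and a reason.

'CCCLXXXV': Check the rules: uses only the symbols I, V, X, L, C, D, M; no symbol is repeated more than three times in a row; V, L and D each appear at most once; no smaller symbol precedes a larger one (values never increase from left to right). Value: C (100) + C (100) + C (100) + L (50) + X (10) + X (10) + X (10) + V (5) = 385. So it is a valid standard Roman numeral.

Yes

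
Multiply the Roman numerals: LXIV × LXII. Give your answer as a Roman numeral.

LXIV = 64
LXII = 62
64 × 62 = 3968

MMMCMLXVIII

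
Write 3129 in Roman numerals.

Convert 3129 to Roman numerals:
  3129 contains 3×1000 (MMM)
  129 contains 1×100 (C)
  29 contains 2×10 (XX)
  9 contains 1×9 (IX)

MMMCXXIX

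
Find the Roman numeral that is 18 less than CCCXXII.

CCCXXII = 322
322 - 18 = 304

CCCIV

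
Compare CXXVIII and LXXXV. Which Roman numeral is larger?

CXXVIII = 128
LXXXV = 85
128 is larger

CXXVIII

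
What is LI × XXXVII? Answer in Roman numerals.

LI = 51
XXXVII = 37
51 × 37 = 1887

MDCCCLXXXVII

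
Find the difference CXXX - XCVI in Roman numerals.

CXXX = 130
XCVI = 96
130 - 96 = 34

XXXIV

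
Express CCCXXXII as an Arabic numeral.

CCCXXXII: C=100, C=100, C=100, X=10, X=10, X=10, I=1, I=1
100 + 100 + 100 + 10 + 10 + 10 + 1 + 1 = 332

332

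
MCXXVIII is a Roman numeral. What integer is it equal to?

MCXXVIII: M=1000, C=100, X=10, X=10, V=5, I=1, I=1, I=1
1000 + 100 + 10 + 10 + 5 + 1 + 1 + 1 = 1128

1128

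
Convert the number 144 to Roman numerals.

Convert 144 to Roman numerals:
  144 contains 1×100 (C)
  44 contains 1×40 (XL)
  4 contains 1×4 (IV)

CXLIV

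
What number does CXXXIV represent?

CXXXIV: C=100, X=10, X=10, X=10, IV=4
100 + 10 + 10 + 10 + 4 = 134

134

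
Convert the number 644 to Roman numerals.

Convert 644 to Roman numerals:
  644 contains 1×500 (D)
  144 contains 1×100 (C)
  44 contains 1×40 (XL)
  4 contains 1×4 (IV)

DCXLIV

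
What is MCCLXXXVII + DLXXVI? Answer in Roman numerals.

MCCLXXXVII = 1287
DLXXVI = 576
1287 + 576 = 1863

MDCCCLXIII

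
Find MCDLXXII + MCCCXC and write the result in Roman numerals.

MCDLXXII = 1472
MCCCXC = 1390
1472 + 1390 = 2862

MMDCCCLXII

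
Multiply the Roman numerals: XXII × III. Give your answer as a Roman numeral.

XXII = 22
III = 3
22 × 3 = 66

LXVI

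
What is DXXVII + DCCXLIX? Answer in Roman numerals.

DXXVII = 527
DCCXLIX = 749
527 + 749 = 1276

MCCLXXVI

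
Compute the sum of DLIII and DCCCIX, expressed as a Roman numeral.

DLIII = 553
DCCCIX = 809
553 + 809 = 1362

MCCCLXII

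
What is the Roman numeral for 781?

Convert 781 to Roman numerals:
  781 contains 1×500 (D)
  281 contains 2×100 (CC)
  81 contains 1×50 (L)
  31 contains 3×10 (XXX)
  1 contains 1×1 (I)

DCCLXXXI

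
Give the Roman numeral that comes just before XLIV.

XLIV = 44, so the previous integer is 44 - 1 = 43

XLIII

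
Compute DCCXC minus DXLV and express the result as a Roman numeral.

DCCXC = 790
DXLV = 545
790 - 545 = 245

CCXLV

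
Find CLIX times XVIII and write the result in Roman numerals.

CLIX = 159
XVIII = 18
159 × 18 = 2862

MMDCCCLXII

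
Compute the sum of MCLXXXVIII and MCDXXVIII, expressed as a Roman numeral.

MCLXXXVIII = 1188
MCDXXVIII = 1428
1188 + 1428 = 2616

MMDCXVI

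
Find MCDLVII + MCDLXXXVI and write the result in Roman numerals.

MCDLVII = 1457
MCDLXXXVI = 1486
1457 + 1486 = 2943

MMCMXLIII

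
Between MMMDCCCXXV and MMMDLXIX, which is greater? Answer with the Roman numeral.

MMMDCCCXXV = 3825
MMMDLXIX = 3569
3825 is larger

MMMDCCCXXV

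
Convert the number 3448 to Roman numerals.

Convert 3448 to Roman numerals:
  3448 contains 3×1000 (MMM)
  448 contains 1×400 (CD)
  48 contains 1×40 (XL)
  8 contains 1×5 (V)
  3 contains 3×1 (III)

MMMCDXLVIII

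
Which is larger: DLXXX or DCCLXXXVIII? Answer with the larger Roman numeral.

DLXXX = 580
DCCLXXXVIII = 788
788 is larger

DCCLXXXVIII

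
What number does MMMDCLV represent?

MMMDCLV: M=1000, M=1000, M=1000, D=500, C=100, L=50, V=5
1000 + 1000 + 1000 + 500 + 100 + 50 + 5 = 3655

3655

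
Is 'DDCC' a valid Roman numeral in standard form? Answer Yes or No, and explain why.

'DDCC': D should not appear more than once

No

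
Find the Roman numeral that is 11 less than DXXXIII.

DXXXIII = 533
533 - 11 = 522

DXXII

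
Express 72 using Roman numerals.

Convert 72 to Roman numerals:
  72 contains 1×50 (L)
  22 contains 2×10 (XX)
  2 contains 2×1 (II)

LXXII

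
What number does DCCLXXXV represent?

DCCLXXXV: D=500, C=100, C=100, L=50, X=10, X=10, X=10, V=5
500 + 100 + 100 + 50 + 10 + 10 + 10 + 5 = 785

785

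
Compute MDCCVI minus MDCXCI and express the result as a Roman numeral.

MDCCVI = 1706
MDCXCI = 1691
1706 - 1691 = 15

XV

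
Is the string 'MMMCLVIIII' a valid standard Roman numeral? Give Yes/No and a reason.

'MMMCLVIIII': More than 3 consecutive I's

No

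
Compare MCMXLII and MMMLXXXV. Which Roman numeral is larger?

MCMXLII = 1942
MMMLXXXV = 3085
3085 is larger

MMMLXXXV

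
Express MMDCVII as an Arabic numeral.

MMDCVII: M=1000, M=1000, D=500, C=100, V=5, I=1, I=1
1000 + 1000 + 500 + 100 + 5 + 1 + 1 = 2607

2607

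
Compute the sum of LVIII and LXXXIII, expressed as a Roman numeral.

LVIII = 58
LXXXIII = 83
58 + 83 = 141

CXLI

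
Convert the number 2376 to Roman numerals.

Convert 2376 to Roman numerals:
  2376 contains 2×1000 (MM)
  376 contains 3×100 (CCC)
  76 contains 1×50 (L)
  26 contains 2×10 (XX)
  6 contains 1×5 (V)
  1 contains 1×1 (I)

MMCCCLXXVI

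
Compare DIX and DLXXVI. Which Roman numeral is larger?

DIX = 509
DLXXVI = 576
576 is larger

DLXXVI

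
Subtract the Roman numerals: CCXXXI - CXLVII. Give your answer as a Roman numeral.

CCXXXI = 231
CXLVII = 147
231 - 147 = 84

LXXXIV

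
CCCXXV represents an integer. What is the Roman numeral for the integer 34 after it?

CCCXXV = 325
325 + 34 = 359

CCCLIX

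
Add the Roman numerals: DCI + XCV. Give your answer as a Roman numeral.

DCI = 601
XCV = 95
601 + 95 = 696

DCXCVI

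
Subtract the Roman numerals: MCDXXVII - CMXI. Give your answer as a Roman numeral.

MCDXXVII = 1427
CMXI = 911
1427 - 911 = 516

DXVI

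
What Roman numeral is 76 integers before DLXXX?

DLXXX = 580
580 - 76 = 504

DIV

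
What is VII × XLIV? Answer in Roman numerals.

VII = 7
XLIV = 44
7 × 44 = 308

CCCVIII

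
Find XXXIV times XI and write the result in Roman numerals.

XXXIV = 34
XI = 11
34 × 11 = 374

CCCLXXIV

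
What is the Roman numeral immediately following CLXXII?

CLXXII = 172, so the next integer is 172 + 1 = 173

CLXXIII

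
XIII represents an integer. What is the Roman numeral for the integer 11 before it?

XIII = 13
13 - 11 = 2

II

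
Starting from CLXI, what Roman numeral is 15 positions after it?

CLXI = 161
161 + 15 = 176

CLXXVI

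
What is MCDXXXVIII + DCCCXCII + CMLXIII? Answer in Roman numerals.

MCDXXXVIII = 1438, DCCCXCII = 892, CMLXIII = 963
1438 + 892 = 2330
2330 + 963 = 3293

MMMCCXCIII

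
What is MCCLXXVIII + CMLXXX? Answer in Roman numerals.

MCCLXXVIII = 1278
CMLXXX = 980
1278 + 980 = 2258

MMCCLVIII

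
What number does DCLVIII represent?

DCLVIII: D=500, C=100, L=50, V=5, I=1, I=1, I=1
500 + 100 + 50 + 5 + 1 + 1 + 1 = 658

658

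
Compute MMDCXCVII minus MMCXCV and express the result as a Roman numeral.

MMDCXCVII = 2697
MMCXCV = 2195
2697 - 2195 = 502

DII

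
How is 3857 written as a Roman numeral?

Convert 3857 to Roman numerals:
  3857 contains 3×1000 (MMM)
  857 contains 1×500 (D)
  357 contains 3×100 (CCC)
  57 contains 1×50 (L)
  7 contains 1×5 (V)
  2 contains 2×1 (II)

MMMDCCCLVII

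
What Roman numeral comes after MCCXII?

MCCXII = 1212, so the next integer is 1212 + 1 = 1213

MCCXIII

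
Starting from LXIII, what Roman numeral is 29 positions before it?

LXIII = 63
63 - 29 = 34

XXXIV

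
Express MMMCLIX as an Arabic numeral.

MMMCLIX: M=1000, M=1000, M=1000, C=100, L=50, IX=9
1000 + 1000 + 1000 + 100 + 50 + 9 = 3159

3159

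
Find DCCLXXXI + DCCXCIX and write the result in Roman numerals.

DCCLXXXI = 781
DCCXCIX = 799
781 + 799 = 1580

MDLXXX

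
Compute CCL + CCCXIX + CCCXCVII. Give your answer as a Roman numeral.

CCL = 250, CCCXIX = 319, CCCXCVII = 397
250 + 319 = 569
569 + 397 = 966

CMLXVI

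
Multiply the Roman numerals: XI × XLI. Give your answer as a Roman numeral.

XI = 11
XLI = 41
11 × 41 = 451

CDLI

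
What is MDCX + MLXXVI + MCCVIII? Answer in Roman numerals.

MDCX = 1610, MLXXVI = 1076, MCCVIII = 1208
1610 + 1076 = 2686
2686 + 1208 = 3894

MMMDCCCXCIV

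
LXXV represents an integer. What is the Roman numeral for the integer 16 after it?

LXXV = 75
75 + 16 = 91

XCI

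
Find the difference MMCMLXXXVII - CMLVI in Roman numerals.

MMCMLXXXVII = 2987
CMLVI = 956
2987 - 956 = 2031

MMXXXI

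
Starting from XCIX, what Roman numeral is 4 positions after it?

XCIX = 99
99 + 4 = 103

CIII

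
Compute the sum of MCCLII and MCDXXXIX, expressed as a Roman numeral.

MCCLII = 1252
MCDXXXIX = 1439
1252 + 1439 = 2691

MMDCXCI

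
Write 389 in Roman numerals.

Convert 389 to Roman numerals:
  389 contains 3×100 (CCC)
  89 contains 1×50 (L)
  39 contains 3×10 (XXX)
  9 contains 1×9 (IX)

CCCLXXXIX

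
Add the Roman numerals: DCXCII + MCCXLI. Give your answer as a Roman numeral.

DCXCII = 692
MCCXLI = 1241
692 + 1241 = 1933

MCMXXXIII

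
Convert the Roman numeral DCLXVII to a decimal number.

DCLXVII: D=500, C=100, L=50, X=10, V=5, I=1, I=1
500 + 100 + 50 + 10 + 5 + 1 + 1 = 667

667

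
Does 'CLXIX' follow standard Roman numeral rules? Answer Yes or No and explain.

'CLXIX': Check the rules: uses only the symbols I, V, X, L, C, D, M; no symbol is repeated more than three times in a row; V, L and D each appear at most once; the only place a smaller symbol precedes a larger one is the allowed subtractive pair IX, the symbol right after such a pair (if any) is smaller than the pair's first symbol, and otherwise the values never increase from left to right. Value: C (100) + L (50) + X (10) + IX (9) = 169. So it is a valid standard Roman numeral.

Yes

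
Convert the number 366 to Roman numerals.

Convert 366 to Roman numerals:
  366 contains 3×100 (CCC)
  66 contains 1×50 (L)
  16 contains 1×10 (X)
  6 contains 1×5 (V)
  1 contains 1×1 (I)

CCCLXVI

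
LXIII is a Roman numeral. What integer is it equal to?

LXIII: L=50, X=10, I=1, I=1, I=1
50 + 10 + 1 + 1 + 1 = 63

63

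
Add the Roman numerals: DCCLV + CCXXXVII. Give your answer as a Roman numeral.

DCCLV = 755
CCXXXVII = 237
755 + 237 = 992

CMXCII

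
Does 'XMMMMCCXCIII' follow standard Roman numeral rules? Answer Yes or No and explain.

'XMMMMCCXCIII': More than 3 consecutive M's

No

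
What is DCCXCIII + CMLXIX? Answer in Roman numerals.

DCCXCIII = 793
CMLXIX = 969
793 + 969 = 1762

MDCCLXII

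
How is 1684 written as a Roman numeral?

Convert 1684 to Roman numerals:
  1684 contains 1×1000 (M)
  684 contains 1×500 (D)
  184 contains 1×100 (C)
  84 contains 1×50 (L)
  34 contains 3×10 (XXX)
  4 contains 1×4 (IV)

MDCLXXXIV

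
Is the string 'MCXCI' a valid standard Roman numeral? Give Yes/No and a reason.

'MCXCI': Check the rules: uses only the symbols I, V, X, L, C, D, M; no symbol is repeated more than three times in a row; V, L and D each appear at most once; the only place a smaller symbol precedes a larger one is the allowed subtractive pair XC, the symbol right after such a pair (if any) is smaller than the pair's first symbol, and otherwise the values never increase from left to right. Value: M (1000) + C (100) + XC (90) + I (1) = 1191. So it is a valid standard Roman numeral.

Yes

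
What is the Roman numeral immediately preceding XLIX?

XLIX = 49, so the previous integer is 49 - 1 = 48

XLVIII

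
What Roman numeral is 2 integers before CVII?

CVII = 107
107 - 2 = 105

CV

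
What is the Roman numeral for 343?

Convert 343 to Roman numerals:
  343 contains 3×100 (CCC)
  43 contains 1×40 (XL)
  3 contains 3×1 (III)

CCCXLIII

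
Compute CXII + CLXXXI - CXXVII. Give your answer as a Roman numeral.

CXII = 112, CLXXXI = 181, CXXVII = 127
112 + 181 = 293
293 - 127 = 166

CLXVI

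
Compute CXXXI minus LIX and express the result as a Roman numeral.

CXXXI = 131
LIX = 59
131 - 59 = 72

LXXII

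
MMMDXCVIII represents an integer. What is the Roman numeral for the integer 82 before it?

MMMDXCVIII = 3598
3598 - 82 = 3516

MMMDXVI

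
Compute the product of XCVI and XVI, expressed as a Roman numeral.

XCVI = 96
XVI = 16
96 × 16 = 1536

MDXXXVI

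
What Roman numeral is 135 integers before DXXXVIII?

DXXXVIII = 538
538 - 135 = 403

CDIII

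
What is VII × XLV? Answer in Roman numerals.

VII = 7
XLV = 45
7 × 45 = 315

CCCXV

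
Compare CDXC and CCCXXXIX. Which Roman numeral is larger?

CDXC = 490
CCCXXXIX = 339
490 is larger

CDXC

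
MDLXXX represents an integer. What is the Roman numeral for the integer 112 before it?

MDLXXX = 1580
1580 - 112 = 1468

MCDLXVIII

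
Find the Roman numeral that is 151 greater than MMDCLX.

MMDCLX = 2660
2660 + 151 = 2811

MMDCCCXI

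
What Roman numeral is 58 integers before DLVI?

DLVI = 556
556 - 58 = 498

CDXCVIII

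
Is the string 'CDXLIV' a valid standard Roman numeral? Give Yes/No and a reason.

'CDXLIV': Check the rules: uses only the symbols I, V, X, L, C, D, M; no symbol is repeated more than three times in a row; V, L and D each appear at most once; the only places a smaller symbol precedes a larger one are the allowed subtractive pairs CD, XL, IV, the symbol right after such a pair (if any) is smaller than the pair's first symbol, and otherwise the values never increase from left to right. Value: CD (400) + XL (40) + IV (4) = 444. So it is a valid standard Roman numeral.

Yes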